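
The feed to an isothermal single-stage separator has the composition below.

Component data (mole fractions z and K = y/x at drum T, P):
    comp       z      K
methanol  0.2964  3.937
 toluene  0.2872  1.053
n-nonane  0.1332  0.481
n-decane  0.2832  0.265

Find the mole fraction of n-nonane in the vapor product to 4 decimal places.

y_n-nonane = 0.0829

Material balance + equilibrium reduce to Σ zᵢ(Kᵢ−1)/(1+ψ(Kᵢ−1)) = 0.
Check two-phase: ΣzᵢKᵢ = 1.6085 > 1 and Σzᵢ/Kᵢ = 1.6936 > 1, so g(0) = 0.6085 > 0 and g(1) = -0.6936 < 0.
Newton–Raphson from ψ = 0.5:
  ψ = 0.5000: g = -0.05497, g' = -0.8682 → ψ = 0.4367
  ψ = 0.4367: g = 0.00033, g' = -0.8833 → ψ = 0.4371
Converged at ψ = 0.4371.
Compositions from xᵢ = zᵢ/(1+ψ(Kᵢ−1)), yᵢ = Kᵢxᵢ:
  methanol: x = 0.1298, y = 0.5110
  toluene: x = 0.2807, y = 0.2956
  n-nonane: x = 0.1723, y = 0.0829
  n-decane: x = 0.4172, y = 0.1106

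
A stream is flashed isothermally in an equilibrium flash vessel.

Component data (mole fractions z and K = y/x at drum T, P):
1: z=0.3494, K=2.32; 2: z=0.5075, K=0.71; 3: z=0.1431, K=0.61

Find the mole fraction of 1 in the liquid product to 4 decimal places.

x_1 = 0.1919

Rachford–Rice: g(β) = Σ zᵢ(Kᵢ−1)/(1+β(Kᵢ−1)) = 0.
Check two-phase: ΣzᵢKᵢ = 1.2582 > 1 and Σzᵢ/Kᵢ = 1.1000 > 1, so g(0) = 0.2582 > 0 and g(1) = -0.1000 < 0.
Newton–Raphson from β = 0.42:
  β = 0.4200: g = 0.06238, g' = -0.3384 → β = 0.6043
  β = 0.6043: g = 0.00509, g' = -0.2884 → β = 0.6220
  β = 0.6220: g = 0.00003, g' = -0.2851 → β = 0.6221
Converged at β = 0.6221.
Compositions from xᵢ = zᵢ/(1+β(Kᵢ−1)), yᵢ = Kᵢxᵢ:
  1: x = 0.1919, y = 0.4451
  2: x = 0.6192, y = 0.4396
  3: x = 0.1889, y = 0.1153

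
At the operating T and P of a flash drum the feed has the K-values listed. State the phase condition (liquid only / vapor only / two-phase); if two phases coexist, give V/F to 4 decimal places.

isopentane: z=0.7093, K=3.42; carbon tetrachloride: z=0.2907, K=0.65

ΣzᵢKᵢ = 2.6148; Σzᵢ/Kᵢ = 0.6546.
Since Σzᵢ/Kᵢ < 1 the mixture is above its dew point — single vapor phase.

vapor only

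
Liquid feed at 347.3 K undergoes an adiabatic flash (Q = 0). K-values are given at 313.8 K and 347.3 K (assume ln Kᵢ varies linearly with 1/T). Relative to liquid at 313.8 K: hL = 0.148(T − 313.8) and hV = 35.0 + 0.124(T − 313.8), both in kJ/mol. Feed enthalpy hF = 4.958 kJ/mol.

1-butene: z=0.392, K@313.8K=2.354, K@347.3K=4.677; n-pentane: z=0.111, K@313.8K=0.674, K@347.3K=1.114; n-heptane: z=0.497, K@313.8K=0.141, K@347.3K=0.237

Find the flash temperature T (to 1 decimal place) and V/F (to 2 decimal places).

T = 317.3 K, V/F = 0.13

Adiabatic flash: solve Rachford–Rice at each trial T, then check hF = ψ·hV(T) + (1−ψ)·hL(T).
  T = 313.8 K: K = (2.354, 0.674, 0.141), RR gives ψ = 0.064, H_out = 2.231 kJ/mol
  T = 347.3 K: K = (4.677, 1.114, 0.237), RR gives ψ = 0.434, H_out = 19.808 kJ/mol
  T = 330.6 K: K = (3.380, 0.878, 0.185), RR gives ψ = 0.296, H_out = 12.722 kJ/mol
  T = 322.2 K: K = (2.834, 0.772, 0.162), RR gives ψ = 0.199, H_out = 8.183 kJ/mol
  T = 318.0 K: K = (2.586, 0.722, 0.151), RR gives ψ = 0.138, H_out = 5.447 kJ/mol
  T = 315.9 K: K = (2.468, 0.698, 0.146), RR gives ψ = 0.103, H_out = 3.910 kJ/mol
Linear interpolation between T = 315.9 (H_out = 3.910) and T = 318.0 (H_out = 5.447) on hF = 4.958 gives T ≈ 317.3 K, at which ψ = 0.13.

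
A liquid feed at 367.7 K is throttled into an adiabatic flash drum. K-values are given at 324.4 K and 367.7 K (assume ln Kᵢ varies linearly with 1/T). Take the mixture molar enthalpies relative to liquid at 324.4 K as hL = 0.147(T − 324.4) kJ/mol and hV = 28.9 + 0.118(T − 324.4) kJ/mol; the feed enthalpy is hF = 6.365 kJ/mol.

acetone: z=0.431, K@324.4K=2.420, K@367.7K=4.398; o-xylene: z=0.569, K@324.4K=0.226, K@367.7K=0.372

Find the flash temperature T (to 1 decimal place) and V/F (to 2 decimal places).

T = 328.2 K, V/F = 0.20

Adiabatic flash: solve Rachford–Rice at each trial T, then check hF = ψ·hV(T) + (1−ψ)·hL(T).
  T = 324.4 K: K = (2.420, 0.226), RR gives ψ = 0.156, H_out = 4.513 kJ/mol
  T = 367.7 K: K = (4.398, 0.372), RR gives ψ = 0.519, H_out = 20.708 kJ/mol
  T = 346.0 K: K = (3.322, 0.294), RR gives ψ = 0.366, H_out = 13.515 kJ/mol
  T = 335.2 K: K = (2.850, 0.259), RR gives ψ = 0.274, H_out = 9.422 kJ/mol
  T = 329.8 K: K = (2.630, 0.242), RR gives ψ = 0.220, H_out = 7.106 kJ/mol
  T = 327.1 K: K = (2.523, 0.234), RR gives ψ = 0.189, H_out = 5.850 kJ/mol
  T = 328.5 K: K = (2.578, 0.238), RR gives ψ = 0.205, H_out = 6.510 kJ/mol
Linear interpolation between T = 327.1 (H_out = 5.850) and T = 328.5 (H_out = 6.510) on hF = 6.365 gives T ≈ 328.2 K, at which ψ = 0.20.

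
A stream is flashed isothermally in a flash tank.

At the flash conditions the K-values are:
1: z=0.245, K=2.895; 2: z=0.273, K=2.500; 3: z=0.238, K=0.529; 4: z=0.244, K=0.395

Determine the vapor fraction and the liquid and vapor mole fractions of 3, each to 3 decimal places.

ψ = 0.665, x_3 = 0.347, y_3 = 0.183

Iterate (Newton) starting at ψ = 0.5:
  ψ = 0.500: g = 0.1141, g' = -0.706 → ψ = 0.662
  ψ = 0.662: g = 0.0026, g' = -0.688 → ψ = 0.665
Converged at ψ = 0.665.
Compositions from xᵢ = zᵢ/(1+ψ(Kᵢ−1)), yᵢ = Kᵢxᵢ:
  1: x = 0.108, y = 0.314
  2: x = 0.137, y = 0.342
  3: x = 0.347, y = 0.183
  4: x = 0.408, y = 0.161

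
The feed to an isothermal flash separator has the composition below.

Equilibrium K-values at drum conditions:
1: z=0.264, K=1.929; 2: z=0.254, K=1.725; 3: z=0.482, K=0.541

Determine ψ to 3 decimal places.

ψ = 0.544

Let ψ = V/F and solve Σ zᵢ(Kᵢ−1)/(1+ψ(Kᵢ−1)) = 0.
Feasibility: ΣzᵢKᵢ = 1.208, Σzᵢ/Kᵢ = 1.175 — both > 1, two phases present.
Iterate (Newton) starting at ψ = 0.57:
  ψ = 0.570: g = -0.0090, g' = -0.350 → ψ = 0.544
Converged at ψ = 0.544.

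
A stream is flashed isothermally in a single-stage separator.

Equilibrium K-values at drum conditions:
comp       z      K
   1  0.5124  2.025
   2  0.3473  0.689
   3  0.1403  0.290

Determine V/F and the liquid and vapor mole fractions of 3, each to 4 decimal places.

Newton–Raphson from V/F = 0.43:
  V/F = 0.4300: g = 0.09647, g' = -0.4507 → V/F = 0.6441
  V/F = 0.6441: g = -0.00225, g' = -0.4880 → V/F = 0.6395
Converged at V/F = 0.6394.
Compositions from xᵢ = zᵢ/(1+V/F(Kᵢ−1)), yᵢ = Kᵢxᵢ:
  1: x = 0.3095, y = 0.6268
  2: x = 0.4335, y = 0.2987
  3: x = 0.2570, y = 0.0745

V/F = 0.6394, x_3 = 0.2570, y_3 = 0.0745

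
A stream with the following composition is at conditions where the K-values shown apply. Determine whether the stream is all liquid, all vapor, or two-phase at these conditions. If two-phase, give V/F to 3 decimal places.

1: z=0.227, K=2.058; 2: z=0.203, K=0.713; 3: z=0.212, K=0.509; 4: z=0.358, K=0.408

all liquid

ΣzᵢKᵢ = 0.866; Σzᵢ/Kᵢ = 1.689.
Since ΣzᵢKᵢ < 1 the mixture is below its bubble point — single liquid phase.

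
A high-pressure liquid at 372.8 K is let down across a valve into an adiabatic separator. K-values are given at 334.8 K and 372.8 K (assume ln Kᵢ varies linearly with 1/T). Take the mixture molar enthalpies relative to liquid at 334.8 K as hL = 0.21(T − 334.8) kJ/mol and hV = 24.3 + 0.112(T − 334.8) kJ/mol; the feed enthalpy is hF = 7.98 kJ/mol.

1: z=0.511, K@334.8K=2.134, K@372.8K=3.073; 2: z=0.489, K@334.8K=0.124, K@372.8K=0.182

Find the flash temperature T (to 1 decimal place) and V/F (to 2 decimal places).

T = 345.9 K, V/F = 0.24

Adiabatic flash: solve Rachford–Rice at each trial T, then check hF = ψ·hV(T) + (1−ψ)·hL(T).
  T = 334.8 K: K = (2.134, 0.124), RR gives ψ = 0.152, H_out = 3.696 kJ/mol
  T = 372.8 K: K = (3.073, 0.182), RR gives ψ = 0.389, H_out = 15.980 kJ/mol
  T = 353.8 K: K = (2.586, 0.152), RR gives ψ = 0.294, H_out = 10.589 kJ/mol
  T = 344.3 K: K = (2.355, 0.138), RR gives ψ = 0.232, H_out = 7.410 kJ/mol
  T = 349.1 K: K = (2.471, 0.145), RR gives ψ = 0.265, H_out = 9.070 kJ/mol
  T = 346.7 K: K = (2.413, 0.141), RR gives ψ = 0.249, H_out = 8.255 kJ/mol
Linear interpolation between T = 344.3 (H_out = 7.410) and T = 346.7 (H_out = 8.255) on hF = 7.98 gives T ≈ 345.9 K, at which ψ = 0.24.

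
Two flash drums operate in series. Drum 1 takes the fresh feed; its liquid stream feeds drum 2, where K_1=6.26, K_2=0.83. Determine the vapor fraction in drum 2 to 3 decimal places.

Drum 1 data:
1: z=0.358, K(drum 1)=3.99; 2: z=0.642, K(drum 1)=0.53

V/F (drum 2) = 0.635

Drum 1:
Let ψ₁ = V/F and solve Σ zᵢ(Kᵢ−1)/(1+ψ₁(Kᵢ−1)) = 0.
g(0) = ΣzᵢKᵢ − 1 = 0.769 and g(1) = 1 − Σzᵢ/Kᵢ = -0.301, so a root lies in (0, 1).
Binary case is linear: z₁(K₁−1)(1+ψ₁(K₂−1)) + z₂(K₂−1)(1+ψ₁(K₁−1)) = 0
⇒ ψ₁ = [z₁(K₁−1)+z₂(K₂−1)] / [−(K₁−1)(K₂−1)] = 0.7687/1.4053 = 0.547
Drum-1 compositions:
  1: x = 0.136, y = 0.542
  2: x = 0.864, y = 0.458
Drum-2 feed = drum-1 liquid: z₂ = (0.1358, 0.8642).
Drum 2:
Rachford–Rice: g(ψ₂) = Σ zᵢ(Kᵢ−1)/(1+ψ₂(Kᵢ−1)) = 0.
g(0) = ΣzᵢKᵢ − 1 = 0.568 and g(1) = 1 − Σzᵢ/Kᵢ = -0.063, so a root lies in (0, 1).
Newton iteration, ψ₂⁰ = 0.5:
  ψ₂ = 0.500: g = 0.0363, g' = -0.315 → ψ₂ = 0.615
  ψ₂ = 0.615: g = 0.0046, g' = -0.241 → ψ₂ = 0.634
  ψ₂ = 0.634: g = 0.0001, g' = -0.231 → ψ₂ = 0.635
Converged at ψ₂ = 0.635.
  1: x = 0.031, y = 0.196
  2: x = 0.969, y = 0.804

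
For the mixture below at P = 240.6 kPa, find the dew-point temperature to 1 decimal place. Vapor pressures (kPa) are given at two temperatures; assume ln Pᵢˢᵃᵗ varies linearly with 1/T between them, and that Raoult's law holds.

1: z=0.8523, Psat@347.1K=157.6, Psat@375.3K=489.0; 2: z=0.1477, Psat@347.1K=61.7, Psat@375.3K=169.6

T = 362.8 K

Dew-point temperature: Σzᵢ·P/Pᵢˢᵃᵗ(T) = 1. Interpolate ln Pᵢˢᵃᵗ = aᵢ + bᵢ/T.
  T = 347.1 K: ΣzᵢP/Pᵢˢᵃᵗ = 1.8771
  T = 375.3 K: ΣzᵢP/Pᵢˢᵃᵗ = 0.6289
  T = 361.2 K: ΣzᵢP/Pᵢˢᵃᵗ = 1.0631
  T = 368.2 K: ΣzᵢP/Pᵢˢᵃᵗ = 0.8150
  T = 364.7 K: ΣzᵢP/Pᵢˢᵃᵗ = 0.9296
  T = 362.9 K: ΣzᵢP/Pᵢˢᵃᵗ = 0.9957
Interpolating between 361.2 K and 362.9 K gives T ≈ 362.8 K.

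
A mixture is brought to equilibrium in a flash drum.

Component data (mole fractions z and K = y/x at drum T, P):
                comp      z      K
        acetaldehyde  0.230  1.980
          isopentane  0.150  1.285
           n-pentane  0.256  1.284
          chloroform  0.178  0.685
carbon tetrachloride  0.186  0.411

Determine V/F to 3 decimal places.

V/F = 0.607

Rachford–Rice: g(V/F) = Σ zᵢ(Kᵢ−1)/(1+V/F(Kᵢ−1)) = 0.
Check two-phase: ΣzᵢKᵢ = 1.175 > 1 and Σzᵢ/Kᵢ = 1.145 > 1, so g(0) = 0.175 > 0 and g(1) = -0.145 < 0.
Newton iteration, V/F⁰ = 0.5:
  V/F = 0.500: g = 0.0305, g' = -0.279 → V/F = 0.609
  V/F = 0.609: g = -0.0007, g' = -0.294 → V/F = 0.607
Converged at V/F = 0.607.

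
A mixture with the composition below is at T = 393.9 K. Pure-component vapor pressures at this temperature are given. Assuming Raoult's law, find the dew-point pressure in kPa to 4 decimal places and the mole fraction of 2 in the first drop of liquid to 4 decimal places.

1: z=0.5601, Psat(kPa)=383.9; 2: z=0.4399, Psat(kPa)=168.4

At the dew point ψ → 1, so Σzᵢ/Kᵢ = 1 with Kᵢ = Pᵢˢᵃᵗ/P ⇒ 1/P = Σzᵢ/Pᵢˢᵃᵗ.
1/P = 0.5601/383.9 + 0.4399/168.4 = 0.0040712 ⇒ P = 245.6274 kPa
xᵢ = zᵢP/Pᵢˢᵃᵗ ⇒ x_2 = 0.4399·245.6274/168.4 = 0.6416

Pdew = 245.6274 kPa, x_2 = 0.6416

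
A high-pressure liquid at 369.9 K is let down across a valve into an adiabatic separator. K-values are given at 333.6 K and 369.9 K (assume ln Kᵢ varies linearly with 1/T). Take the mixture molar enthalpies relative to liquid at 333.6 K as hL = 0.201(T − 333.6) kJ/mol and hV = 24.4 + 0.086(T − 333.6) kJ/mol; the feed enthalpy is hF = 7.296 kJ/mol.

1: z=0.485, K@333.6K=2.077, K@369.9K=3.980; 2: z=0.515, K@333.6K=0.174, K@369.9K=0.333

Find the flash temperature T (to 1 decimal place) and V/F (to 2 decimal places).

Adiabatic flash: solve Rachford–Rice at each trial T, then check hF = ψ·hV(T) + (1−ψ)·hL(T).
  T = 333.6 K: K = (2.077, 0.174), RR gives ψ = 0.109, H_out = 2.659 kJ/mol
  T = 369.9 K: K = (3.980, 0.333), RR gives ψ = 0.554, H_out = 18.508 kJ/mol
  T = 351.8 K: K = (2.926, 0.245), RR gives ψ = 0.375, H_out = 12.024 kJ/mol
  T = 342.7 K: K = (2.477, 0.207), RR gives ψ = 0.263, H_out = 7.975 kJ/mol
  T = 338.1 K: K = (2.269, 0.190), RR gives ψ = 0.193, H_out = 5.509 kJ/mol
  T = 340.4 K: K = (2.371, 0.199), RR gives ψ = 0.230, H_out = 6.788 kJ/mol
Linear interpolation between T = 340.4 (H_out = 6.788) and T = 342.7 (H_out = 7.975) on hF = 7.296 gives T ≈ 341.4 K, at which ψ = 0.24.

T = 341.4 K, V/F = 0.24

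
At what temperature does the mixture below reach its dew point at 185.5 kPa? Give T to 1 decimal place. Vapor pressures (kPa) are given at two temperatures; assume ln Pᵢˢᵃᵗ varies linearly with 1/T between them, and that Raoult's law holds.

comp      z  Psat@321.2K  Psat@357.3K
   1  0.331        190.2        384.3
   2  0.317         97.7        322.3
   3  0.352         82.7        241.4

T = 339.0 K

Dew-point temperature: Σzᵢ·P/Pᵢˢᵃᵗ(T) = 1. Interpolate ln Pᵢˢᵃᵗ = aᵢ + bᵢ/T.
  T = 321.2 K: ΣzᵢP/Pᵢˢᵃᵗ = 1.7143
  T = 357.3 K: ΣzᵢP/Pᵢˢᵃᵗ = 0.6127
  T = 339.2 K: ΣzᵢP/Pᵢˢᵃᵗ = 0.9945
  T = 330.2 K: ΣzᵢP/Pᵢˢᵃᵗ = 1.2946
  T = 334.7 K: ΣzᵢP/Pᵢˢᵃᵗ = 1.1324
  T = 336.9 K: ΣzᵢP/Pᵢˢᵃᵗ = 1.0622
Interpolating between 336.9 K and 339.2 K gives T ≈ 339.0 K.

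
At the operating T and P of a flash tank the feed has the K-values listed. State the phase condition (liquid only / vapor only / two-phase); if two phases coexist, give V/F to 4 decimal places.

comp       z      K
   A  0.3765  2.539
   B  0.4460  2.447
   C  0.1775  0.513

vapor only

ΣzᵢKᵢ = 2.1384; Σzᵢ/Kᵢ = 0.6766.
Since Σzᵢ/Kᵢ < 1 the mixture is above its dew point — single vapor phase.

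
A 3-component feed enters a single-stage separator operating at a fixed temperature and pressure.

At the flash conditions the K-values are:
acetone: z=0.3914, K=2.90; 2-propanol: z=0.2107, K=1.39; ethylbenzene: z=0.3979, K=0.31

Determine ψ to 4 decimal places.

Rachford–Rice: g(ψ) = Σ zᵢ(Kᵢ−1)/(1+ψ(Kᵢ−1)) = 0.
Check two-phase: ΣzᵢKᵢ = 1.5513 > 1 and Σzᵢ/Kᵢ = 1.5701 > 1, so g(0) = 0.5513 > 0 and g(1) = -0.5701 < 0.
Newton iteration, ψ⁰ = 0.5:
  ψ = 0.5000: g = 0.03097, g' = -0.8356 → ψ = 0.5371
  ψ = 0.5371: g = -0.00017, g' = -0.8462 → ψ = 0.5369
Converged at ψ = 0.5369.

ψ = 0.5369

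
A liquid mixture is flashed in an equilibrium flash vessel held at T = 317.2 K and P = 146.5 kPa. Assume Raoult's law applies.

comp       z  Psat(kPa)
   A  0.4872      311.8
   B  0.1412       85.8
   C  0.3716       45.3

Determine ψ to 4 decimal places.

ψ = 0.3305

Raoult's law: Kᵢ = Pᵢˢᵃᵗ/P = Pᵢˢᵃᵗ/146.5.
  K_A = 311.8/146.5 = 2.128328, K_B = 85.8/146.5 = 0.585666, K_C = 45.3/146.5 = 0.309215
Rachford–Rice: g(ψ) = Σ zᵢ(Kᵢ−1)/(1+ψ(Kᵢ−1)) = 0.
Feasibility: ΣzᵢKᵢ = 1.2345, Σzᵢ/Kᵢ = 1.6718 — both > 1, two phases present.
Iterate (Newton) starting at ψ = 0.5:
  ψ = 0.5000: g = -0.11448, g' = -0.7059 → ψ = 0.3378
  ψ = 0.3378: g = -0.00485, g' = -0.6596 → ψ = 0.3305
Converged at ψ = 0.3305.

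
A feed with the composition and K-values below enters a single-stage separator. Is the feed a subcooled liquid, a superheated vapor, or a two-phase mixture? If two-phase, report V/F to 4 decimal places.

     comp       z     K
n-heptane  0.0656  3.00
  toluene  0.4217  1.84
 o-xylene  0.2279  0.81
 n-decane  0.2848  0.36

two-phase, V/F = 0.4982

ΣzᵢKᵢ = 1.2599; Σzᵢ/Kᵢ = 1.3235.
Both exceed 1, so a two-phase solution exists.
Rachford–Rice: g(ψ) = Σ zᵢ(Kᵢ−1)/(1+ψ(Kᵢ−1)) = 0.
Newton–Raphson from ψ = 0.55:
  ψ = 0.5500: g = -0.02487, g' = -0.4868 → ψ = 0.4989
  ψ = 0.4989: g = -0.00032, g' = -0.4753 → ψ = 0.4982
Converged at ψ = 0.4982.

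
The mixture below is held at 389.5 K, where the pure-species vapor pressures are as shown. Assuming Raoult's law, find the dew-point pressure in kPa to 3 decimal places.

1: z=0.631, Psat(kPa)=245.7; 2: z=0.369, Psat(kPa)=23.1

At the dew point ψ → 1, so Σzᵢ/Kᵢ = 1 with Kᵢ = Pᵢˢᵃᵗ/P ⇒ 1/P = Σzᵢ/Pᵢˢᵃᵗ.
1/P = 0.631/245.7 + 0.369/23.1 = 0.018542 ⇒ P = 53.931 kPa

Pdew = 53.931 kPa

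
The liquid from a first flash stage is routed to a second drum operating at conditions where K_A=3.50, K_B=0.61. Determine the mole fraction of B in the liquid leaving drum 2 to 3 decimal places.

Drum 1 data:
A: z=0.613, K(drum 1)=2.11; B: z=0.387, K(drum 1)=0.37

Drum 1:
Binary case is linear: z₁(K₁−1)(1+ψ₁(K₂−1)) + z₂(K₂−1)(1+ψ₁(K₁−1)) = 0
⇒ ψ₁ = [z₁(K₁−1)+z₂(K₂−1)] / [−(K₁−1)(K₂−1)] = 0.4366/0.6993 = 0.624
Drum-1 compositions:
  A: x = 0.362, y = 0.764
  B: x = 0.638, y = 0.236
Drum-2 feed = drum-1 liquid: z₂ = (0.3621, 0.6379).
Drum 2:
Material balance + equilibrium reduce to Σ zᵢ(Kᵢ−1)/(1+ψ₂(Kᵢ−1)) = 0.
g(0) = ΣzᵢKᵢ − 1 = 0.656 and g(1) = 1 − Σzᵢ/Kᵢ = -0.149, so a root lies in (0, 1).
Newton–Raphson from ψ₂ = 0.5:
  ψ₂ = 0.500: g = 0.0932, g' = -0.597 → ψ₂ = 0.656
  ψ₂ = 0.656: g = 0.0084, g' = -0.500 → ψ₂ = 0.673
Converged at ψ₂ = 0.673.
  A: x = 0.135, y = 0.472
  B: x = 0.865, y = 0.528

x_B (drum 2) = 0.865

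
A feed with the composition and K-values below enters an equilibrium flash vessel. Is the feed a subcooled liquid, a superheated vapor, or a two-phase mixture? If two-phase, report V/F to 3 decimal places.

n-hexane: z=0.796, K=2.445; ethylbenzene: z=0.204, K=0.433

superheated vapor

ΣzᵢKᵢ = 2.035; Σzᵢ/Kᵢ = 0.797.
Since Σzᵢ/Kᵢ < 1 the mixture is above its dew point — single vapor phase.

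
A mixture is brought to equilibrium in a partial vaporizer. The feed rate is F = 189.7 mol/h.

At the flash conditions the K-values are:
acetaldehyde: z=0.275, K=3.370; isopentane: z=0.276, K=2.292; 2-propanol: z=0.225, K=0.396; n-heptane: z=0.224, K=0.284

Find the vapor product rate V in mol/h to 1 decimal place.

V = 109.0 mol/h

Rachford–Rice: g(ψ) = Σ zᵢ(Kᵢ−1)/(1+ψ(Kᵢ−1)) = 0.
Feasibility: ΣzᵢKᵢ = 1.712, Σzᵢ/Kᵢ = 1.559 — both > 1, two phases present.
Iterate (Newton) starting at ψ = 0.5:
  ψ = 0.500: g = 0.0704, g' = -0.941 → ψ = 0.575
Converged at ψ = 0.575.
Then V = ψ·F = 0.5746·189.7 = 109.0 mol/h and L = F − V = 80.7 mol/h.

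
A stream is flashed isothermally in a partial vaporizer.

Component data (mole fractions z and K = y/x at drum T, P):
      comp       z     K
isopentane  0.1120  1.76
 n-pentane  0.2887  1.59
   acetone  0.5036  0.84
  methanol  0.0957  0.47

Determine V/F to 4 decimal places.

V/F = 0.7290

Newton–Raphson from V/F = 0.5:
  V/F = 0.5000: g = 0.03662, g' = -0.1589 → V/F = 0.7305
  V/F = 0.7305: g = -0.00024, g' = -0.1639 → V/F = 0.7290
Converged at V/F = 0.7290.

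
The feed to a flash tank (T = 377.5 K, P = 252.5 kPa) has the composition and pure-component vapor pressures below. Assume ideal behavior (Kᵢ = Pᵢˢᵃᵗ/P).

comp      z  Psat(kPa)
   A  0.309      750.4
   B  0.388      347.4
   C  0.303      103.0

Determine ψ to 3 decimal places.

Raoult's law: Kᵢ = Pᵢˢᵃᵗ/P = Pᵢˢᵃᵗ/252.5.
  K_A = 750.4/252.5 = 2.97188, K_B = 347.4/252.5 = 1.37584, K_C = 103.0/252.5 = 0.40792
Material balance + equilibrium reduce to Σ zᵢ(Kᵢ−1)/(1+ψ(Kᵢ−1)) = 0.
Check two-phase: ΣzᵢKᵢ = 1.576 > 1 and Σzᵢ/Kᵢ = 1.129 > 1, so g(0) = 0.576 > 0 and g(1) = -0.129 < 0.
Newton–Raphson from ψ = 0.64:
  ψ = 0.640: g = 0.0981, g' = -0.546 → ψ = 0.820
  ψ = 0.820: g = -0.0042, g' = -0.609 → ψ = 0.813
Converged at ψ = 0.813.

ψ = 0.813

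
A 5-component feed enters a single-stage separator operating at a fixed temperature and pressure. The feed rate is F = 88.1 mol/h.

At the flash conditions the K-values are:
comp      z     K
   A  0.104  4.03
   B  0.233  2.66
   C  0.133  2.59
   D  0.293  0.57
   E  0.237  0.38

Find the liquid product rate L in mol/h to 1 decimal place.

Rachford–Rice: g(ψ) = Σ zᵢ(Kᵢ−1)/(1+ψ(Kᵢ−1)) = 0.
Check two-phase: ΣzᵢKᵢ = 1.640 > 1 and Σzᵢ/Kᵢ = 1.302 > 1, so g(0) = 0.640 > 0 and g(1) = -0.302 < 0.
Iterate (Newton) starting at ψ = 0.5:
  ψ = 0.500: g = 0.0810, g' = -0.726 → ψ = 0.612
  ψ = 0.612: g = 0.0020, g' = -0.698 → ψ = 0.614
Converged at ψ = 0.614.
Then V = ψ·F = 0.6144·88.1 = 54.1 mol/h and L = F − V = 34.0 mol/h.

L = 34.0 mol/h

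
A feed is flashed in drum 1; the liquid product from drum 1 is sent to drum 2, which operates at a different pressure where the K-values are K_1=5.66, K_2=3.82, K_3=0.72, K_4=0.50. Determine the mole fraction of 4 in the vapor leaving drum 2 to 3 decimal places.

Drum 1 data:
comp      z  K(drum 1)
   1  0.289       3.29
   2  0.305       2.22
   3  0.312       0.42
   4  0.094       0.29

Drum 1:
Newton–Raphson from ψ₁ = 0.5:
  ψ₁ = 0.500: g = 0.1813, g' = -0.827 → ψ₁ = 0.719
  ψ₁ = 0.719: g = 0.0013, g' = -0.852 → ψ₁ = 0.721
Converged at ψ₁ = 0.721.
Drum-1 compositions:
  1: x = 0.109, y = 0.359
  2: x = 0.162, y = 0.360
  3: x = 0.536, y = 0.225
  4: x = 0.193, y = 0.056
Drum-2 feed = drum-1 liquid: z₂ = (0.1090, 0.1623, 0.5361, 0.1925).
Drum 2:
Rachford–Rice: g(ψ₂) = Σ zᵢ(Kᵢ−1)/(1+ψ₂(Kᵢ−1)) = 0.
Check two-phase: ΣzᵢKᵢ = 1.719 > 1 and Σzᵢ/Kᵢ = 1.191 > 1, so g(0) = 0.719 > 0 and g(1) = -0.191 < 0.
Newton iteration, ψ₂⁰ = 0.5:
  ψ₂ = 0.500: g = 0.0396, g' = -0.578 → ψ₂ = 0.568
  ψ₂ = 0.568: g = 0.0020, g' = -0.522 → ψ₂ = 0.572
Converged at ψ₂ = 0.572.
  1: x = 0.030, y = 0.168
  2: x = 0.062, y = 0.237
  3: x = 0.638, y = 0.460
  4: x = 0.270, y = 0.135

y_4 (drum 2) = 0.135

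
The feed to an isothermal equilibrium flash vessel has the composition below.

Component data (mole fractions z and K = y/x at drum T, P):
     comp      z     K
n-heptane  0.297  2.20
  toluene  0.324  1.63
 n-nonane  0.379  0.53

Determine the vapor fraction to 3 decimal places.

Rachford–Rice: g(ψ) = Σ zᵢ(Kᵢ−1)/(1+ψ(Kᵢ−1)) = 0.
g(0) = ΣzᵢKᵢ − 1 = 0.382 and g(1) = 1 − Σzᵢ/Kᵢ = -0.049, so a root lies in (0, 1).
Iterate (Newton) starting at ψ = 0.5:
  ψ = 0.500: g = 0.1451, g' = -0.384 → ψ = 0.877
  ψ = 0.877: g = 0.0019, g' = -0.397 → ψ = 0.882
Converged at ψ = 0.882.

ψ = 0.882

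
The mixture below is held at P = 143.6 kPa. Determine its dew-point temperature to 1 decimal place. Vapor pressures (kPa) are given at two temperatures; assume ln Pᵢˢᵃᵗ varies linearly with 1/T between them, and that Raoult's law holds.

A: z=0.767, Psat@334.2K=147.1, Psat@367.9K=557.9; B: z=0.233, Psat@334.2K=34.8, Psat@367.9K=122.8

T = 347.4 K

Dew-point temperature: Σzᵢ·P/Pᵢˢᵃᵗ(T) = 1. Interpolate ln Pᵢˢᵃᵗ = aᵢ + bᵢ/T.
  T = 334.2 K: ΣzᵢP/Pᵢˢᵃᵗ = 1.7102
  T = 367.9 K: ΣzᵢP/Pᵢˢᵃᵗ = 0.4699
  T = 351.0 K: ΣzᵢP/Pᵢˢᵃᵗ = 0.8706
  T = 342.6 K: ΣzᵢP/Pᵢˢᵃᵗ = 1.2101
  T = 346.8 K: ΣzᵢP/Pᵢˢᵃᵗ = 1.0244
  T = 348.9 K: ΣzᵢP/Pᵢˢᵃᵗ = 0.9439
Interpolating between 346.8 K and 348.9 K gives T ≈ 347.4 K.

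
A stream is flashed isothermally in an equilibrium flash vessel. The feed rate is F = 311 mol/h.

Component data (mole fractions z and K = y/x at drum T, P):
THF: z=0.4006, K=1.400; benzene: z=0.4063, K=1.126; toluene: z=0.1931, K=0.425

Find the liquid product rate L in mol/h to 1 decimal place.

Material balance + equilibrium reduce to Σ zᵢ(Kᵢ−1)/(1+β(Kᵢ−1)) = 0.
g(0) = ΣzᵢKᵢ − 1 = 0.1004 and g(1) = 1 − Σzᵢ/Kᵢ = -0.1013, so a root lies in (0, 1).
Iterate (Newton) starting at β = 0.5:
  β = 0.5000: g = 0.02586, g' = -0.1760 → β = 0.6469
  β = 0.6469: g = -0.00217, g' = -0.2078 → β = 0.6365
  β = 0.6365: g = -0.00001, g' = -0.2051 → β = 0.6364
Converged at β = 0.6364.
Then V = β·F = 0.6364·311 = 197.9 mol/h and L = F − V = 113.1 mol/h.

L = 113.1 mol/h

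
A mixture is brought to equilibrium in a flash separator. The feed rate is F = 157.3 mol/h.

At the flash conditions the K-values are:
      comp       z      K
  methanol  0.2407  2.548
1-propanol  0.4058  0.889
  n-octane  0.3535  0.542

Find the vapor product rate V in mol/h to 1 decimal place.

Let β = V/F and solve Σ zᵢ(Kᵢ−1)/(1+β(Kᵢ−1)) = 0.
Feasibility: ΣzᵢKᵢ = 1.1657, Σzᵢ/Kᵢ = 1.2031 — both > 1, two phases present.
Iterate (Newton) starting at β = 0.5:
  β = 0.5000: g = -0.04765, g' = -0.3136 → β = 0.3481
  β = 0.3481: g = 0.00267, g' = -0.3539 → β = 0.3556
  β = 0.3556: g = 0.00001, g' = -0.3512 → β = 0.3557
Converged at β = 0.3557.
Then V = β·F = 0.3557·157.3 = 55.9 mol/h and L = F − V = 101.4 mol/h.

V = 55.9 mol/h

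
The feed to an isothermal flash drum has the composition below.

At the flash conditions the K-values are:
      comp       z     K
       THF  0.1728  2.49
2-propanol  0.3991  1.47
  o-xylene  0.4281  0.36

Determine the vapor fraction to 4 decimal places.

ψ = 0.3062

Rachford–Rice: g(ψ) = Σ zᵢ(Kᵢ−1)/(1+ψ(Kᵢ−1)) = 0.
Feasibility: ΣzᵢKᵢ = 1.1711, Σzᵢ/Kᵢ = 1.5301 — both > 1, two phases present.
Newton–Raphson from ψ = 0.5:
  ψ = 0.5000: g = -0.10349, g' = -0.5630 → ψ = 0.3162
  ψ = 0.3162: g = -0.00517, g' = -0.5197 → ψ = 0.3062
Converged at ψ = 0.3062.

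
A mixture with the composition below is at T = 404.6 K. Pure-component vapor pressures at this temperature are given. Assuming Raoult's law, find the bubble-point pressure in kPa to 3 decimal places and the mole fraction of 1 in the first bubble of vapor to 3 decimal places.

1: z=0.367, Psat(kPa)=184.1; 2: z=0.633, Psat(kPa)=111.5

At the bubble point ψ → 0, so ΣzᵢKᵢ = 1 with Kᵢ = Pᵢˢᵃᵗ/P ⇒ P = ΣzᵢPᵢˢᵃᵗ.
P = 0.367·184.1 + 0.633·111.5 = 138.144 kPa
yᵢ = zᵢPᵢˢᵃᵗ/P ⇒ y_1 = 0.367·184.1/138.144 = 0.489

Pbub = 138.144 kPa, y_1 = 0.489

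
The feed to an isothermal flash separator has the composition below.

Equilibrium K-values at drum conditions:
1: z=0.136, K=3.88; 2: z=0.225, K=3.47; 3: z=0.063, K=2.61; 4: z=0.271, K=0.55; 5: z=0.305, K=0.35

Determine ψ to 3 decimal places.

ψ = 0.516

Let ψ = V/F and solve Σ zᵢ(Kᵢ−1)/(1+ψ(Kᵢ−1)) = 0.
Check two-phase: ΣzᵢKᵢ = 1.729 > 1 and Σzᵢ/Kᵢ = 1.488 > 1, so g(0) = 0.729 > 0 and g(1) = -0.488 < 0.
Iterate (Newton) starting at ψ = 0.5:
  ψ = 0.500: g = 0.0143, g' = -0.889 → ψ = 0.516
Converged at ψ = 0.516.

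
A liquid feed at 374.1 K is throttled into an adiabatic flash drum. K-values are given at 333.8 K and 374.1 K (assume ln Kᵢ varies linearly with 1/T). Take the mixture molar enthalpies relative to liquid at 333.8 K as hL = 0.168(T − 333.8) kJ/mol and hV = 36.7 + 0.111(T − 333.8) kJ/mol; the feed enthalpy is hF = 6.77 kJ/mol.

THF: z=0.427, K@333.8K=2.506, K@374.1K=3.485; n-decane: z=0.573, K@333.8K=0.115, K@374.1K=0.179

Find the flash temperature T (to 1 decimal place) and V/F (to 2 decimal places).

Adiabatic flash: solve Rachford–Rice at each trial T, then check hF = ψ·hV(T) + (1−ψ)·hL(T).
  T = 333.8 K: K = (2.506, 0.115), RR gives ψ = 0.102, H_out = 3.744 kJ/mol
  T = 374.1 K: K = (3.485, 0.179), RR gives ψ = 0.290, H_out = 16.731 kJ/mol
  T = 354.0 K: K = (2.984, 0.145), RR gives ψ = 0.211, H_out = 10.890 kJ/mol
  T = 343.9 K: K = (2.742, 0.130), RR gives ψ = 0.162, H_out = 7.537 kJ/mol
  T = 338.9 K: K = (2.624, 0.122), RR gives ψ = 0.134, H_out = 5.725 kJ/mol
  T = 341.4 K: K = (2.683, 0.126), RR gives ψ = 0.148, H_out = 6.646 kJ/mol
  T = 342.6 K: K = (2.711, 0.128), RR gives ψ = 0.155, H_out = 7.077 kJ/mol
Linear interpolation between T = 341.4 (H_out = 6.646) and T = 342.6 (H_out = 7.077) on hF = 6.77 gives T ≈ 341.7 K, at which ψ = 0.15.

T = 341.7 K, V/F = 0.15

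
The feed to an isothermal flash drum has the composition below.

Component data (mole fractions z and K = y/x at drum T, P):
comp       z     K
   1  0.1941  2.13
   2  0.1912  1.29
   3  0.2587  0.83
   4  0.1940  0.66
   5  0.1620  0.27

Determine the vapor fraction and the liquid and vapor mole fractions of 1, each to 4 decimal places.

Rachford–Rice: g(ψ) = Σ zᵢ(Kᵢ−1)/(1+ψ(Kᵢ−1)) = 0.
Feasibility: ΣzᵢKᵢ = 1.0466, Σzᵢ/Kᵢ = 1.4450 — both > 1, two phases present.
Iterate (Newton) starting at ψ = 0.57:
  ψ = 0.5700: g = -0.15206, g' = -0.4004 → ψ = 0.1902
  ψ = 0.1902: g = -0.02023, g' = -0.3324 → ψ = 0.1294
  ψ = 0.1294: g = 0.00024, g' = -0.3412 → ψ = 0.1301
Converged at ψ = 0.1301.
Compositions from xᵢ = zᵢ/(1+ψ(Kᵢ−1)), yᵢ = Kᵢxᵢ:
  1: x = 0.1692, y = 0.3604
  2: x = 0.1842, y = 0.2377
  3: x = 0.2646, y = 0.2196
  4: x = 0.2030, y = 0.1340
  5: x = 0.1790, y = 0.0483

ψ = 0.1301, x_1 = 0.1692, y_1 = 0.3604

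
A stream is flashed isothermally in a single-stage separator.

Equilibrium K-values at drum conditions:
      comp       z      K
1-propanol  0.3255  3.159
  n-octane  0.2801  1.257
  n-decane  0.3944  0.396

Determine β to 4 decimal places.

β = 0.5922

Material balance + equilibrium reduce to Σ zᵢ(Kᵢ−1)/(1+β(Kᵢ−1)) = 0.
Check two-phase: ΣzᵢKᵢ = 1.5365 > 1 and Σzᵢ/Kᵢ = 1.3218 > 1, so g(0) = 0.5365 > 0 and g(1) = -0.3218 < 0.
Newton iteration, β⁰ = 0.5:
  β = 0.5000: g = 0.06045, g' = -0.6607 → β = 0.5915
  β = 0.5915: g = 0.00049, g' = -0.6549 → β = 0.5922
Converged at β = 0.5922.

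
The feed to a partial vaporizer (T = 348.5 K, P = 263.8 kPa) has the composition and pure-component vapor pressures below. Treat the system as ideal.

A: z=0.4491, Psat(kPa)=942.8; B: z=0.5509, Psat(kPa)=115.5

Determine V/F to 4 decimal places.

Raoult's law: Kᵢ = Pᵢˢᵃᵗ/P = Pᵢˢᵃᵗ/263.8.
  K_A = 942.8/263.8 = 3.573920, K_B = 115.5/263.8 = 0.437832
Binary case is linear: z₁(K₁−1)(1+V/F(K₂−1)) + z₂(K₂−1)(1+V/F(K₁−1)) = 0
⇒ V/F = [z₁(K₁−1)+z₂(K₂−1)] / [−(K₁−1)(K₂−1)] = 0.84625/1.44698 = 0.5848

V/F = 0.5848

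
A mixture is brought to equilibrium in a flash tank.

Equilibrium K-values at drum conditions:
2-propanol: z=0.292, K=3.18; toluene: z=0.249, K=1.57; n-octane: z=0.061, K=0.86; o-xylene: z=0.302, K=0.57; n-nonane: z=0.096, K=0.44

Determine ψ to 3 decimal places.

ψ = 0.854

Rachford–Rice: g(ψ) = Σ zᵢ(Kᵢ−1)/(1+ψ(Kᵢ−1)) = 0.
Feasibility: ΣzᵢKᵢ = 1.586, Σzᵢ/Kᵢ = 1.069 — both > 1, two phases present.
Newton iteration, ψ⁰ = 0.62:
  ψ = 0.620: g = 0.1068, g' = -0.471 → ψ = 0.847
  ψ = 0.847: g = 0.0033, g' = -0.457 → ψ = 0.854
Converged at ψ = 0.854.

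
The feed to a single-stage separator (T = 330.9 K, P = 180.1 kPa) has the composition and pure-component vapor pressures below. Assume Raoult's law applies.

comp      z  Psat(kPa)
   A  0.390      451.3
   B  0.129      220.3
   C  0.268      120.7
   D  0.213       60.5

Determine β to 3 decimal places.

β = 0.579

Raoult's law: Kᵢ = Pᵢˢᵃᵗ/P = Pᵢˢᵃᵗ/180.1.
  K_A = 451.3/180.1 = 2.50583, K_B = 220.3/180.1 = 1.22321, K_C = 120.7/180.1 = 0.67018, K_D = 60.5/180.1 = 0.33592
Material balance + equilibrium reduce to Σ zᵢ(Kᵢ−1)/(1+β(Kᵢ−1)) = 0.
g(0) = ΣzᵢKᵢ − 1 = 0.386 and g(1) = 1 − Σzᵢ/Kᵢ = -0.295, so a root lies in (0, 1).
Newton–Raphson from β = 0.34:
  β = 0.340: g = 0.1329, g' = -0.586 → β = 0.567
  β = 0.567: g = 0.0069, g' = -0.548 → β = 0.579
Converged at β = 0.579.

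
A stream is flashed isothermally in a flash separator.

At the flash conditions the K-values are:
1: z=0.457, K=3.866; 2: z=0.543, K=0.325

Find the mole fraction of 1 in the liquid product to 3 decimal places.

Rachford–Rice: g(β) = Σ zᵢ(Kᵢ−1)/(1+β(Kᵢ−1)) = 0.
Check two-phase: ΣzᵢKᵢ = 1.943 > 1 and Σzᵢ/Kᵢ = 1.789 > 1, so g(0) = 0.943 > 0 and g(1) = -0.789 < 0.
Iterate (Newton) starting at β = 0.42:
  β = 0.420: g = 0.0828, g' = -1.255 → β = 0.486
  β = 0.486: g = 0.0019, g' = -1.204 → β = 0.488
Converged at β = 0.488.
Compositions from xᵢ = zᵢ/(1+β(Kᵢ−1)), yᵢ = Kᵢxᵢ:
  1: x = 0.191, y = 0.737
  2: x = 0.809, y = 0.263

x_1 = 0.191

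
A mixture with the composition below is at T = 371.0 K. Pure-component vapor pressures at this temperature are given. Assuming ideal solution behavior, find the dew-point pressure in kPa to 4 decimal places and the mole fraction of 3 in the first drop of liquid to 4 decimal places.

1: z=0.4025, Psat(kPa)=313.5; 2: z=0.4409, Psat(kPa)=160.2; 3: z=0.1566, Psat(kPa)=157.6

Pdew = 198.8178 kPa, x_3 = 0.1976

At the dew point ψ → 1, so Σzᵢ/Kᵢ = 1 with Kᵢ = Pᵢˢᵃᵗ/P ⇒ 1/P = Σzᵢ/Pᵢˢᵃᵗ.
1/P = 0.4025/313.5 + 0.4409/160.2 + 0.1566/157.6 = 0.0050297 ⇒ P = 198.8178 kPa
xᵢ = zᵢP/Pᵢˢᵃᵗ ⇒ x_3 = 0.1566·198.8178/157.6 = 0.1976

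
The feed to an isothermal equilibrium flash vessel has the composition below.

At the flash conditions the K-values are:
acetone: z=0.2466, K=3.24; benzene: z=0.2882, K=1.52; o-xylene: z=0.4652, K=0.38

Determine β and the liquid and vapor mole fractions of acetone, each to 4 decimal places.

Material balance + equilibrium reduce to Σ zᵢ(Kᵢ−1)/(1+β(Kᵢ−1)) = 0.
g(0) = ΣzᵢKᵢ − 1 = 0.4138 and g(1) = 1 − Σzᵢ/Kᵢ = -0.4899, so a root lies in (0, 1).
Iterate (Newton) starting at β = 0.43:
  β = 0.4300: g = 0.01058, g' = -0.7056 → β = 0.4450
Converged at β = 0.4450.
Compositions from xᵢ = zᵢ/(1+β(Kᵢ−1)), yᵢ = Kᵢxᵢ:
  acetone: x = 0.1235, y = 0.4001
  benzene: x = 0.2340, y = 0.3557
  o-xylene: x = 0.6425, y = 0.2441

β = 0.4450, x_acetone = 0.1235, y_acetone = 0.4001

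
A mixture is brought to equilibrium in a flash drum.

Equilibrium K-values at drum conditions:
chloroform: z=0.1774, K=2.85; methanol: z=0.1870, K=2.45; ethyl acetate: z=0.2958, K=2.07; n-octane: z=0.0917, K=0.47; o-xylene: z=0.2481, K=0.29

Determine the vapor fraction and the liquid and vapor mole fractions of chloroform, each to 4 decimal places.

Newton–Raphson from ψ = 0.5:
  ψ = 0.5000: g = 0.19464, g' = -0.7880 → ψ = 0.7470
  ψ = 0.7470: g = -0.01169, g' = -0.9399 → ψ = 0.7346
  ψ = 0.7346: g = -0.00011, g' = -0.9229 → ψ = 0.7345
Converged at ψ = 0.7345.
Compositions from xᵢ = zᵢ/(1+ψ(Kᵢ−1)), yᵢ = Kᵢxᵢ:
  chloroform: x = 0.0752, y = 0.2143
  methanol: x = 0.0906, y = 0.2219
  ethyl acetate: x = 0.1656, y = 0.3429
  n-octane: x = 0.1501, y = 0.0706
  o-xylene: x = 0.5185, y = 0.1504

ψ = 0.7345, x_chloroform = 0.0752, y_chloroform = 0.2143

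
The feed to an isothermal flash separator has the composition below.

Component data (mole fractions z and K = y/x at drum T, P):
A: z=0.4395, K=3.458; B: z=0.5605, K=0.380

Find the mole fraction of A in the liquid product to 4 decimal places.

Material balance + equilibrium reduce to Σ zᵢ(Kᵢ−1)/(1+ψ(Kᵢ−1)) = 0.
g(0) = ΣzᵢKᵢ − 1 = 0.7328 and g(1) = 1 − Σzᵢ/Kᵢ = -0.6021, so a root lies in (0, 1).
Newton–Raphson from ψ = 0.55:
  ψ = 0.5500: g = -0.06800, g' = -0.9762 → ψ = 0.4803
  ψ = 0.4803: g = 0.00050, g' = -0.9954 → ψ = 0.4808
Converged at ψ = 0.4808.
Compositions from xᵢ = zᵢ/(1+ψ(Kᵢ−1)), yᵢ = Kᵢxᵢ:
  A: x = 0.2014, y = 0.6965
  B: x = 0.7986, y = 0.3035

x_A = 0.2014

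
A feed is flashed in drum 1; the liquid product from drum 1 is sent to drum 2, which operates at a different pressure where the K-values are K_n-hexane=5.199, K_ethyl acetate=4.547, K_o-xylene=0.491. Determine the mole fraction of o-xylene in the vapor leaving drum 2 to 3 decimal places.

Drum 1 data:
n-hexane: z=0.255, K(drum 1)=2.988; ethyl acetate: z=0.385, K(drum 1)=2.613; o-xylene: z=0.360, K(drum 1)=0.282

Drum 1:
Let ψ₁ = V/F and solve Σ zᵢ(Kᵢ−1)/(1+ψ₁(Kᵢ−1)) = 0.
Feasibility: ΣzᵢKᵢ = 1.869, Σzᵢ/Kᵢ = 1.509 — both > 1, two phases present.
Newton–Raphson from ψ₁ = 0.39:
  ψ₁ = 0.390: g = 0.3077, g' = -1.055 → ψ₁ = 0.682
  ψ₁ = 0.682: g = 0.0048, g' = -1.121 → ψ₁ = 0.686
Converged at ψ₁ = 0.686.
Drum-1 compositions:
  n-hexane: x = 0.108, y = 0.322
  ethyl acetate: x = 0.183, y = 0.478
  o-xylene: x = 0.709, y = 0.200
Drum-2 feed = drum-1 liquid: z₂ = (0.1079, 0.1828, 0.7093).
Drum 2:
Material balance + equilibrium reduce to Σ zᵢ(Kᵢ−1)/(1+ψ₂(Kᵢ−1)) = 0.
Feasibility: ΣzᵢKᵢ = 1.740, Σzᵢ/Kᵢ = 1.506 — both > 1, two phases present.
Newton iteration, ψ₂⁰ = 0.5:
  ψ₂ = 0.500: g = -0.1044, g' = -0.828 → ψ₂ = 0.374
  ψ₂ = 0.374: g = 0.0091, g' = -0.993 → ψ₂ = 0.383
Converged at ψ₂ = 0.383.
  n-hexane: x = 0.041, y = 0.215
  ethyl acetate: x = 0.077, y = 0.352
  o-xylene: x = 0.881, y = 0.433

y_o-xylene (drum 2) = 0.433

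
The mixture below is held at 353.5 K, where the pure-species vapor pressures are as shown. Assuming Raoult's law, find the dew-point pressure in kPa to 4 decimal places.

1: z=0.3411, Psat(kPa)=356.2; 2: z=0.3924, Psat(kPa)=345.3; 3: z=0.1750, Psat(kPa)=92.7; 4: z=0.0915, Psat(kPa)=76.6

At the dew point ψ → 1, so Σzᵢ/Kᵢ = 1 with Kᵢ = Pᵢˢᵃᵗ/P ⇒ 1/P = Σzᵢ/Pᵢˢᵃᵗ.
1/P = 0.3411/356.2 + 0.3924/345.3 + 0.1750/92.7 + 0.0915/76.6 = 0.0051763 ⇒ P = 193.1868 kPa

Pdew = 193.1868 kPa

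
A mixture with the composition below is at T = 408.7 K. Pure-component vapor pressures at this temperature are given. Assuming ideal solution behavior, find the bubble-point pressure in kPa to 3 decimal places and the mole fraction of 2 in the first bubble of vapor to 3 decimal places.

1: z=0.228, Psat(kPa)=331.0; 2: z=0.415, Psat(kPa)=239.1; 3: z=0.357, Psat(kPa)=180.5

At the bubble point ψ → 0, so ΣzᵢKᵢ = 1 with Kᵢ = Pᵢˢᵃᵗ/P ⇒ P = ΣzᵢPᵢˢᵃᵗ.
P = 0.228·331.0 + 0.415·239.1 + 0.357·180.5 = 239.133 kPa
yᵢ = zᵢPᵢˢᵃᵗ/P ⇒ y_2 = 0.415·239.1/239.133 = 0.415

Pbub = 239.133 kPa, y_2 = 0.415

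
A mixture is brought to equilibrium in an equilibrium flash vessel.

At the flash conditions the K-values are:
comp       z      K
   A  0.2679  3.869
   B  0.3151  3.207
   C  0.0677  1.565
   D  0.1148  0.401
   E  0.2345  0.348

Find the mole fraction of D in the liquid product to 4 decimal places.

Iterate (Newton) starting at β = 0.5:
  β = 0.5000: g = 0.35113, g' = -1.0355 → β = 0.8391
  β = 0.8391: g = 0.01952, g' = -1.0411 → β = 0.8579
  β = 0.8579: g = -0.00022, g' = -1.0648 → β = 0.8577
Converged at β = 0.8577.
Compositions from xᵢ = zᵢ/(1+β(Kᵢ−1)), yᵢ = Kᵢxᵢ:
  A: x = 0.0774, y = 0.2995
  B: x = 0.1089, y = 0.3493
  C: x = 0.0456, y = 0.0714
  D: x = 0.2361, y = 0.0947
  E: x = 0.5320, y = 0.1851

x_D = 0.2361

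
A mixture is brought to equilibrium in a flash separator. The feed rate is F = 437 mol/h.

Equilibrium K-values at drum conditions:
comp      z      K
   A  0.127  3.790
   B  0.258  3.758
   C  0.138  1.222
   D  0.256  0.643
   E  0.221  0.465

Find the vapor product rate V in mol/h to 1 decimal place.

V = 367.9 mol/h

Material balance + equilibrium reduce to Σ zᵢ(Kᵢ−1)/(1+ψ(Kᵢ−1)) = 0.
Check two-phase: ΣzᵢKᵢ = 1.887 > 1 and Σzᵢ/Kᵢ = 1.088 > 1, so g(0) = 0.887 > 0 and g(1) = -0.088 < 0.
Iterate (Newton) starting at ψ = 0.4:
  ψ = 0.400: g = 0.2769, g' = -0.817 → ψ = 0.739
  ψ = 0.739: g = 0.0566, g' = -0.556 → ψ = 0.841
  ψ = 0.841: g = 0.0007, g' = -0.547 → ψ = 0.842
Converged at ψ = 0.842.
Then V = ψ·F = 0.8419·437 = 367.9 mol/h and L = F − V = 69.1 mol/h.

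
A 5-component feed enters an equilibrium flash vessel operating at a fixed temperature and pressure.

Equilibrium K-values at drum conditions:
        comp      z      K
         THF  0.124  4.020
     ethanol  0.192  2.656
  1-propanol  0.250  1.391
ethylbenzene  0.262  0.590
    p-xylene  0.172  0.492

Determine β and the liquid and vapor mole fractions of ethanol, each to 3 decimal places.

Let β = V/F and solve Σ zᵢ(Kᵢ−1)/(1+β(Kᵢ−1)) = 0.
Feasibility: ΣzᵢKᵢ = 1.595, Σzᵢ/Kᵢ = 1.077 — both > 1, two phases present.
Newton–Raphson from β = 0.68:
  β = 0.680: g = 0.0670, g' = -0.450 → β = 0.829
  β = 0.829: g = 0.0011, g' = -0.441 → β = 0.831
Converged at β = 0.831.
Compositions from xᵢ = zᵢ/(1+β(Kᵢ−1)), yᵢ = Kᵢxᵢ:
  THF: x = 0.035, y = 0.142
  ethanol: x = 0.081, y = 0.215
  1-propanol: x = 0.189, y = 0.262
  ethylbenzene: x = 0.397, y = 0.235
  p-xylene: x = 0.298, y = 0.146

β = 0.831, x_ethanol = 0.081, y_ethanol = 0.215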